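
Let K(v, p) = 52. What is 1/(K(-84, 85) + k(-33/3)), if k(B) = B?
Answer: 1/41 ≈ 0.024390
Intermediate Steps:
1/(K(-84, 85) + k(-33/3)) = 1/(52 - 33/3) = 1/(52 - 33*1/3) = 1/(52 - 11) = 1/41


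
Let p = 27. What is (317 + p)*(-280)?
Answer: -96320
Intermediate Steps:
(317 + p)*(-280) = (317 + 27)*(-280) = 344*(-280) = -96320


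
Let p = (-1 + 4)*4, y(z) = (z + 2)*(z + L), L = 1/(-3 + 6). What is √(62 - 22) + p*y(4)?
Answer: 312 + 2*√10 ≈ 318.32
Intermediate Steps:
L = ⅓ (L = 1/3 = ⅓ ≈ 0.33333)
y(z) = (2 + z)*(⅓ + z) (y(z) = (z + 2)*(z + ⅓) = (2 + z)*(⅓ + z))
p = 12 (p = 3*4 = 12)
√(62 - 22) + p*y(4) = √(62 - 22) + 12*(⅔ + 4² + (7/3)*4) = √40 + 12*(⅔ + 16 + 28/3) = 2*√10 + 12*26 = 2*√10 + 312 = 312 + 2*√10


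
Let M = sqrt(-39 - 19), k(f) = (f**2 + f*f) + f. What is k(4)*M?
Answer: 36*I*sqrt(58) ≈ 274.17*I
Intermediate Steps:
k(f) = f + 2*f**2 (k(f) = (f**2 + f**2) + f = 2*f**2 + f = f + 2*f**2)
M = I*sqrt(58) (M = sqrt(-58) = I*sqrt(58) ≈ 7.6158*I)
k(4)*M = (4*(1 + 2*4))*(I*sqrt(58)) = (4*(1 + 8))*(I*sqrt(58)) = (4*9)*(I*sqrt(58)) = 36*(I*sqrt(58)) = 36*I*sqrt(58)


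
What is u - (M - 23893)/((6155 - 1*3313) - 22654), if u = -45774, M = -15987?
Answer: -226728592/4953 ≈ -45776.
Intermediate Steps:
u - (M - 23893)/((6155 - 1*3313) - 22654) = -45774 - (-15987 - 23893)/((6155 - 1*3313) - 22654) = -45774 - (-39880)/((6155 - 3313) - 22654) = -45774 - (-39880)/(2842 - 22654) = -45774 - (-39880)/(-19812) = -45774 - (-39880)*(-1)/19812 = -45774 - 1*9970/4953 = -45774 - 9970/4953 = -226728592/4953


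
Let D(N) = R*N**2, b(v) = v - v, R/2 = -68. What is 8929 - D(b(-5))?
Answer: 8929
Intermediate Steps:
R = -136 (R = 2*(-68) = -136)
b(v) = 0
D(N) = -136*N**2
8929 - D(b(-5)) = 8929 - (-136)*0**2 = 8929 - (-136)*0 = 8929 - 1*0 = 8929 + 0 = 8929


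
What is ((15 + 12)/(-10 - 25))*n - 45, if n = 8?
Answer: -1791/35 ≈ -51.171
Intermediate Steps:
((15 + 12)/(-10 - 25))*n - 45 = ((15 + 12)/(-10 - 25))*8 - 45 = (27/(-35))*8 - 45 = (27*(-1/35))*8 - 45 = -27/35*8 - 45 = -216/35 - 45 = -1791/35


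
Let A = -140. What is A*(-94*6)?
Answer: 78960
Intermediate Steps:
A*(-94*6) = -(-13160)*6 = -140*(-564) = 78960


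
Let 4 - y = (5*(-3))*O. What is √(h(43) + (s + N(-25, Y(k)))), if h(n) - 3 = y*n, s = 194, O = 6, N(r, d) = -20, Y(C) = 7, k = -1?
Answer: √4219 ≈ 64.954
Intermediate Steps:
y = 94 (y = 4 - 5*(-3)*6 = 4 - (-15)*6 = 4 - 1*(-90) = 4 + 90 = 94)
h(n) = 3 + 94*n
√(h(43) + (s + N(-25, Y(k)))) = √((3 + 94*43) + (194 - 20)) = √((3 + 4042) + 174) = √(4045 + 174) = √4219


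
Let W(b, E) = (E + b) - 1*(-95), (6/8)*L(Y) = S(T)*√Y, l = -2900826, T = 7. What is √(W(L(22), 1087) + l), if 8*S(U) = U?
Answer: √(-104387184 + 42*√22)/6 ≈ 1702.8*I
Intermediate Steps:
S(U) = U/8
L(Y) = 7*√Y/6 (L(Y) = 4*(((⅛)*7)*√Y)/3 = 4*(7*√Y/8)/3 = 7*√Y/6)
W(b, E) = 95 + E + b (W(b, E) = (E + b) + 95 = 95 + E + b)
√(W(L(22), 1087) + l) = √((95 + 1087 + 7*√22/6) - 2900826) = √((1182 + 7*√22/6) - 2900826) = √(-2899644 + 7*√22/6)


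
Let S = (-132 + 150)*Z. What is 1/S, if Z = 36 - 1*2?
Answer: 1/612 ≈ 0.0016340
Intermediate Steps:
Z = 34 (Z = 36 - 2 = 34)
S = 612 (S = (-132 + 150)*34 = 18*34 = 612)
1/S = 1/612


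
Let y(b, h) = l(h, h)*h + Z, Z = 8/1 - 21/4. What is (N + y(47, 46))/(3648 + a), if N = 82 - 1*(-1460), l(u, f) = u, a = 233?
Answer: 14643/15524 ≈ 0.94325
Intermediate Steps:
Z = 11/4 (Z = 8*1 - 21*¼ = 8 - 21/4 = 11/4 ≈ 2.7500)
N = 1542 (N = 82 + 1460 = 1542)
y(b, h) = 11/4 + h² (y(b, h) = h*h + 11/4 = h² + 11/4 = 11/4 + h²)
(N + y(47, 46))/(3648 + a) = (1542 + (11/4 + 46²))/(3648 + 233) = (1542 + (11/4 + 2116))/3881 = (1542 + 8475/4)*(1/3881) = (14643/4)*(1/3881) = 14643/15524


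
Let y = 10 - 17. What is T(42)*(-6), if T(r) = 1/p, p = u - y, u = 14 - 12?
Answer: -⅔ ≈ -0.66667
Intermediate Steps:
u = 2
y = -7
p = 9 (p = 2 - 1*(-7) = 2 + 7 = 9)
T(r) = ⅑ (T(r) = 1/9 = ⅑)
T(42)*(-6) = (⅑)*(-6) = -⅔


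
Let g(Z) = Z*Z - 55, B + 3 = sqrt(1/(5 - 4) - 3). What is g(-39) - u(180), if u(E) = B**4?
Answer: 1489 + 84*I*sqrt(2) ≈ 1489.0 + 118.79*I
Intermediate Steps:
B = -3 + I*sqrt(2) (B = -3 + sqrt(1/(5 - 4) - 3) = -3 + sqrt(1/1 - 3) = -3 + sqrt(1 - 3) = -3 + sqrt(-2) = -3 + I*sqrt(2) ≈ -3.0 + 1.4142*I)
g(Z) = -55 + Z**2 (g(Z) = Z**2 - 55 = -55 + Z**2)
u(E) = (-3 + I*sqrt(2))**4
g(-39) - u(180) = (-55 + (-39)**2) - (3 - I*sqrt(2))**4 = (-55 + 1521) - (3 - I*sqrt(2))**4 = 1466 - (3 - I*sqrt(2))**4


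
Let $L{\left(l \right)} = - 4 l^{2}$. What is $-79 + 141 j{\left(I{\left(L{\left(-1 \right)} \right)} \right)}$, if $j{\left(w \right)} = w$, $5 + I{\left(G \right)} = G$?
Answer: $-1348$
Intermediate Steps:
$I{\left(G \right)} = -5 + G$
$-79 + 141 j{\left(I{\left(L{\left(-1 \right)} \right)} \right)} = -79 + 141 \left(-5 - 4 \left(-1\right)^{2}\right) = -79 + 141 \left(-5 - 4\right) = -79 + 141 \left(-9\right) = -79 - 1269 = -1348$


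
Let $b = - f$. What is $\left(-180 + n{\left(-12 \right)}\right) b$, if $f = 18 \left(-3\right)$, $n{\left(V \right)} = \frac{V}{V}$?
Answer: $-9666$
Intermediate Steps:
$n{\left(V \right)} = 1$
$f = -54$
$b = 54$ ($b = \left(-1\right) \left(-54\right) = 54$)
$\left(-180 + n{\left(-12 \right)}\right) b = \left(-180 + 1\right) 54 = \left(-179\right) 54 = -9666$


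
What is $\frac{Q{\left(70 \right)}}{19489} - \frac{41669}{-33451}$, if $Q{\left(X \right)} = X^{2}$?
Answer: $\frac{975997041}{651926539} \approx 1.4971$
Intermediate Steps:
$\frac{Q{\left(70 \right)}}{19489} - \frac{41669}{-33451} = \frac{70^{2}}{19489} - \frac{41669}{-33451} = 4900 \cdot \frac{1}{19489} - - \frac{41669}{33451} = \frac{4900}{19489} + \frac{41669}{33451} = \frac{975997041}{651926539}$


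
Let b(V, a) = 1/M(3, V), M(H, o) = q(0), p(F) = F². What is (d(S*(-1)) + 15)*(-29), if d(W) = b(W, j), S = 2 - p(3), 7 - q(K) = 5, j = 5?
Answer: -899/2 ≈ -449.50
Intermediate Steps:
q(K) = 2 (q(K) = 7 - 1*5 = 7 - 5 = 2)
M(H, o) = 2
S = -7 (S = 2 - 1*3² = 2 - 1*9 = 2 - 9 = -7)
b(V, a) = ½ (b(V, a) = 1/2 = ½)
d(W) = ½
(d(S*(-1)) + 15)*(-29) = (½ + 15)*(-29) = (31/2)*(-29) = -899/2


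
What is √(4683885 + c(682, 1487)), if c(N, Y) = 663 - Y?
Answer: √4683061 ≈ 2164.0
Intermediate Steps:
√(4683885 + c(682, 1487)) = √(4683885 + (663 - 1*1487)) = √(4683885 + (663 - 1487)) = √(4683885 - 824) = √4683061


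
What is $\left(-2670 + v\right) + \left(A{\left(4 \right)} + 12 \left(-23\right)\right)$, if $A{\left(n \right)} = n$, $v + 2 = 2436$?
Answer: $-508$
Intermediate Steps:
$v = 2434$ ($v = -2 + 2436 = 2434$)
$\left(-2670 + v\right) + \left(A{\left(4 \right)} + 12 \left(-23\right)\right) = \left(-2670 + 2434\right) + \left(4 + 12 \left(-23\right)\right) = -236 + \left(4 - 276\right) = -236 - 272 = -508$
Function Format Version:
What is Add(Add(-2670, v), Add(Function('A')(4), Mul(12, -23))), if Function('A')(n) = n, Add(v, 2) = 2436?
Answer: -508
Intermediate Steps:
v = 2434 (v = Add(-2, 2436) = 2434)
Add(Add(-2670, v), Add(Function('A')(4), Mul(12, -23))) = Add(Add(-2670, 2434), Add(4, Mul(12, -23))) = Add(-236, Add(4, -276)) = Add(-236, -272) = -508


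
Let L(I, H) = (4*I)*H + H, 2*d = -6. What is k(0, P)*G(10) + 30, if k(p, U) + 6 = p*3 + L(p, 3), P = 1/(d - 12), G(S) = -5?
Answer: 45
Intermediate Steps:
d = -3 (d = (½)*(-6) = -3)
L(I, H) = H + 4*H*I (L(I, H) = 4*H*I + H = H + 4*H*I)
P = -1/15 (P = 1/(-3 - 12) = 1/(-15) = -1/15 ≈ -0.066667)
k(p, U) = -3 + 15*p (k(p, U) = -6 + (p*3 + 3*(1 + 4*p)) = -6 + (3*p + (3 + 12*p)) = -6 + (3 + 15*p) = -3 + 15*p)
k(0, P)*G(10) + 30 = (-3 + 15*0)*(-5) + 30 = (-3 + 0)*(-5) + 30 = -3*(-5) + 30 = 15 + 30 = 45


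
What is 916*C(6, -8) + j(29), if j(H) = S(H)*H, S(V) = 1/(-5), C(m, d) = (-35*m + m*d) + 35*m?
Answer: -219869/5 ≈ -43974.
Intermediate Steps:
C(m, d) = d*m (C(m, d) = (-35*m + d*m) + 35*m = d*m)
S(V) = -⅕
j(H) = -H/5
916*C(6, -8) + j(29) = 916*(-8*6) - ⅕*29 = 916*(-48) - 29/5 = -43968 - 29/5 = -219869/5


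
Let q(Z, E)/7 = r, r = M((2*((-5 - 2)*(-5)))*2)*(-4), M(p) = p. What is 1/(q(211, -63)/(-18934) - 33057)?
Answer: -9467/312948659 ≈ -3.0251e-5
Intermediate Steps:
r = -560 (r = ((2*((-5 - 2)*(-5)))*2)*(-4) = ((2*(-7*(-5)))*2)*(-4) = ((2*35)*2)*(-4) = (70*2)*(-4) = 140*(-4) = -560)
q(Z, E) = -3920 (q(Z, E) = 7*(-560) = -3920)
1/(q(211, -63)/(-18934) - 33057) = 1/(-3920/(-18934) - 33057) = 1/(-3920*(-1/18934) - 33057) = 1/(1960/9467 - 33057) = 1/(-312948659/9467) = -9467/312948659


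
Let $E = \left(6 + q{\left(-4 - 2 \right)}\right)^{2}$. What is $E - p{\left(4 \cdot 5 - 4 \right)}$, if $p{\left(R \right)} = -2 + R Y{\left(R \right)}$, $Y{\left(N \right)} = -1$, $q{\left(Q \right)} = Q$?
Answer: $18$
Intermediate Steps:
$p{\left(R \right)} = -2 - R$ ($p{\left(R \right)} = -2 + R \left(-1\right) = -2 - R$)
$E = 0$ ($E = \left(6 - 6\right)^{2} = 0^{2} = 0$)
$E - p{\left(4 \cdot 5 - 4 \right)} = 0 - \left(-2 - \left(4 \cdot 5 - 4\right)\right) = 0 - \left(-2 - \left(20 - 4\right)\right) = 0 - \left(-2 - 16\right) = 0 - -18 = 0 + 18 = 18$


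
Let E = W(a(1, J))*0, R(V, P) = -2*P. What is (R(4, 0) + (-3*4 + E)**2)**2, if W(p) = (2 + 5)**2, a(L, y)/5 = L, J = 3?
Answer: 20736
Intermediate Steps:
a(L, y) = 5*L
W(p) = 49 (W(p) = 7**2 = 49)
E = 0 (E = 49*0 = 0)
(R(4, 0) + (-3*4 + E)**2)**2 = (-2*0 + (-3*4 + 0)**2)**2 = (0 + (-12 + 0)**2)**2 = (0 + (-12)**2)**2 = (0 + 144)**2 = 144**2 = 20736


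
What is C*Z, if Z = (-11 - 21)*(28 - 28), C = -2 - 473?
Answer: 0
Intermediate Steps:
C = -475
Z = 0 (Z = -32*0 = 0)
C*Z = -475*0 = 0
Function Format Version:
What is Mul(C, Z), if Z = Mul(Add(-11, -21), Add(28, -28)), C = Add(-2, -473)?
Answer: 0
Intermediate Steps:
C = -475
Z = 0 (Z = Mul(-32, 0) = 0)
Mul(C, Z) = Mul(-475, 0) = 0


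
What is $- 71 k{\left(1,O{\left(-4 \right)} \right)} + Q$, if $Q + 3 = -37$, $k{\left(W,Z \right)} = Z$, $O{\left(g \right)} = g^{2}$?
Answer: $-1176$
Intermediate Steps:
$Q = -40$ ($Q = -3 - 37 = -40$)
$- 71 k{\left(1,O{\left(-4 \right)} \right)} + Q = - 71 \left(-4\right)^{2} - 40 = \left(-71\right) 16 - 40 = -1136 - 40 = -1176$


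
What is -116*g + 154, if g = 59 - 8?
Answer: -5762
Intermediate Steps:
g = 51
-116*g + 154 = -116*51 + 154 = -5916 + 154 = -5762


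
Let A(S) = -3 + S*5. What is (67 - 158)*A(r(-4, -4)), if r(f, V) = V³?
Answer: 29393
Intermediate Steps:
A(S) = -3 + 5*S
(67 - 158)*A(r(-4, -4)) = (67 - 158)*(-3 + 5*(-4)³) = -91*(-3 + 5*(-64)) = -91*(-3 - 320) = -91*(-323) = 29393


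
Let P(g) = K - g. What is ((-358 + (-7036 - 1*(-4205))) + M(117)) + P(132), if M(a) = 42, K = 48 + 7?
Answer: -3224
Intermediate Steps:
K = 55
P(g) = 55 - g
((-358 + (-7036 - 1*(-4205))) + M(117)) + P(132) = ((-358 + (-7036 - 1*(-4205))) + 42) + (55 - 1*132) = ((-358 + (-7036 + 4205)) + 42) + (55 - 132) = ((-358 - 2831) + 42) - 77 = (-3189 + 42) - 77 = -3147 - 77 = -3224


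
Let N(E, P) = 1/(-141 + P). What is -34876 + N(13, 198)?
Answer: -1987931/57 ≈ -34876.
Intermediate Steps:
-34876 + N(13, 198) = -34876 + 1/(-141 + 198) = -34876 + 1/57 = -1987931/57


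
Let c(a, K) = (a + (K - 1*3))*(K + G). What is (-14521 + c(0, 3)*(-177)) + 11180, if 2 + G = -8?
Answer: -3341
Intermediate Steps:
G = -10 (G = -2 - 8 = -10)
c(a, K) = (-10 + K)*(-3 + K + a) (c(a, K) = (a + (K - 1*3))*(K - 10) = (a + (K - 3))*(-10 + K) = (a + (-3 + K))*(-10 + K) = (-3 + K + a)*(-10 + K) = (-10 + K)*(-3 + K + a))
(-14521 + c(0, 3)*(-177)) + 11180 = (-14521 + (30 + 3² - 13*3 - 10*0 + 3*0)*(-177)) + 11180 = (-14521 + (30 + 9 - 39 + 0 + 0)*(-177)) + 11180 = (-14521 + 0*(-177)) + 11180 = (-14521 + 0) + 11180 = -14521 + 11180 = -3341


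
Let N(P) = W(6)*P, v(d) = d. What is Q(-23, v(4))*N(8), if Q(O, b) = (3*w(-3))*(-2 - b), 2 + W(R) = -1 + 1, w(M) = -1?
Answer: -288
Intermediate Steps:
W(R) = -2 (W(R) = -2 + (-1 + 1) = -2 + 0 = -2)
Q(O, b) = 6 + 3*b (Q(O, b) = (3*(-1))*(-2 - b) = -3*(-2 - b) = 6 + 3*b)
N(P) = -2*P
Q(-23, v(4))*N(8) = (6 + 3*4)*(-2*8) = (6 + 12)*(-16) = 18*(-16) = -288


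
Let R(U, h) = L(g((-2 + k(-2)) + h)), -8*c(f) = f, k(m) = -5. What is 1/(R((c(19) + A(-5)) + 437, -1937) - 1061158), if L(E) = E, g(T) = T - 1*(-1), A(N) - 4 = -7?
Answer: -1/1063101 ≈ -9.4064e-7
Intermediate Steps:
A(N) = -3 (A(N) = 4 - 7 = -3)
g(T) = 1 + T (g(T) = T + 1 = 1 + T)
c(f) = -f/8
R(U, h) = -6 + h (R(U, h) = 1 + ((-2 - 5) + h) = 1 + (-7 + h) = -6 + h)
1/(R((c(19) + A(-5)) + 437, -1937) - 1061158) = 1/((-6 - 1937) - 1061158) = 1/(-1943 - 1061158) = 1/(-1063101) = -1/1063101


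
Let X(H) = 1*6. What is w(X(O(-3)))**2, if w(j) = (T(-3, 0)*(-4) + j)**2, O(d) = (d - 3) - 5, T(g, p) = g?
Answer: 104976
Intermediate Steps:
O(d) = -8 + d (O(d) = (-3 + d) - 5 = -8 + d)
X(H) = 6
w(j) = (12 + j)**2 (w(j) = (-3*(-4) + j)**2 = (12 + j)**2)
w(X(O(-3)))**2 = ((12 + 6)**2)**2 = (18**2)**2 = 324**2 = 104976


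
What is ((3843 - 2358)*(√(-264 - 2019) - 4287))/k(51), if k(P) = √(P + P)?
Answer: 495*√102*(-4287 + I*√2283)/34 ≈ -6.3035e+5 + 7025.5*I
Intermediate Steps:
k(P) = √2*√P (k(P) = √(2*P) = √2*√P)
((3843 - 2358)*(√(-264 - 2019) - 4287))/k(51) = ((3843 - 2358)*(√(-264 - 2019) - 4287))/((√2*√51)) = (1485*(√(-2283) - 4287))/(√102) = (1485*(I*√2283 - 4287))*(√102/102) = (1485*(-4287 + I*√2283))*(√102/102) = (-6366195 + 1485*I*√2283)*(√102/102) = √102*(-6366195 + 1485*I*√2283)/102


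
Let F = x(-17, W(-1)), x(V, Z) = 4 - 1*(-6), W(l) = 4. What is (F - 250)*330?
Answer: -79200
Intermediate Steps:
x(V, Z) = 10 (x(V, Z) = 4 + 6 = 10)
F = 10
(F - 250)*330 = (10 - 250)*330 = -240*330 = -79200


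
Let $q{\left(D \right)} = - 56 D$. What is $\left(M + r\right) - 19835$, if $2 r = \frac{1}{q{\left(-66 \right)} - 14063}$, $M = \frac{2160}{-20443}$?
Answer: $- \frac{8407410294153}{423865162} \approx -19835.0$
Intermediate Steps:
$M = - \frac{2160}{20443}$ ($M = 2160 \left(- \frac{1}{20443}\right) = - \frac{2160}{20443} \approx -0.10566$)
$r = - \frac{1}{20734}$ ($r = \frac{1}{2 \left(\left(-56\right) \left(-66\right) - 14063\right)} = \frac{1}{2 \left(3696 - 14063\right)} = \frac{1}{2 \left(-10367\right)} = \frac{1}{2} \left(- \frac{1}{10367}\right) = - \frac{1}{20734} \approx -4.823 \cdot 10^{-5}$)
$\left(M + r\right) - 19835 = \left(- \frac{2160}{20443} - \frac{1}{20734}\right) - 19835 = - \frac{44805883}{423865162} - 19835 = - \frac{8407410294153}{423865162}$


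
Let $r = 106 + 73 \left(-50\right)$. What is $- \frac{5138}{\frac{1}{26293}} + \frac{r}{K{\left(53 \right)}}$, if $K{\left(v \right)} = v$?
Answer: $- \frac{7159955546}{53} \approx -1.3509 \cdot 10^{8}$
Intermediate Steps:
$r = -3544$ ($r = 106 - 3650 = -3544$)
$- \frac{5138}{\frac{1}{26293}} + \frac{r}{K{\left(53 \right)}} = - \frac{5138}{\frac{1}{26293}} - \frac{3544}{53} = - 5138 \frac{1}{\frac{1}{26293}} - \frac{3544}{53} = \left(-5138\right) 26293 - \frac{3544}{53} = -135093434 - \frac{3544}{53} = - \frac{7159955546}{53}$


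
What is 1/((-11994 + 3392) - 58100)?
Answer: -1/66702 ≈ -1.4992e-5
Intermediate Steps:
1/((-11994 + 3392) - 58100) = 1/(-8602 - 58100) = 1/(-66702) = -1/66702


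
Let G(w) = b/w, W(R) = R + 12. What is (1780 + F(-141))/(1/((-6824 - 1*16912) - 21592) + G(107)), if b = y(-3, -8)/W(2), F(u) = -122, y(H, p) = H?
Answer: -56290214176/68741 ≈ -8.1887e+5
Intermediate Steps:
W(R) = 12 + R
b = -3/14 (b = -3/(12 + 2) = -3/14 ≈ -0.21429)
G(w) = -3/(14*w)
(1780 + F(-141))/(1/((-6824 - 1*16912) - 21592) + G(107)) = (1780 - 122)/(1/((-6824 - 1*16912) - 21592) - 3/14/107) = 1658/(1/((-6824 - 16912) - 21592) - 3/14*1/107) = 1658/(1/(-23736 - 21592) - 3/1498) = 1658/(1/(-45328) - 3/1498) = 1658/(-1/45328 - 3/1498) = 1658/(-68741/33950672) = 1658*(-33950672/68741) = -56290214176/68741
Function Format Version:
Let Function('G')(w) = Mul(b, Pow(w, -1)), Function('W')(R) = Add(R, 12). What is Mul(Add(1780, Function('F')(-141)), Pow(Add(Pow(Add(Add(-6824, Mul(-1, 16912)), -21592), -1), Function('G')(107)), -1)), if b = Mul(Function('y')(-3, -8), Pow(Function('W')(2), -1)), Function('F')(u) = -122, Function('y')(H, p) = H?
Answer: Rational(-56290214176, 68741) ≈ -8.1887e+5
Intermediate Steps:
Function('W')(R) = Add(12, R)
b = Rational(-3, 14) (b = Mul(-3, Pow(Add(12, 2), -1)) = Mul(-3, Pow(14, -1)) = Mul(-3, Rational(1, 14)) = Rational(-3, 14) ≈ -0.21429)
Function('G')(w) = Mul(Rational(-3, 14), Pow(w, -1))
Mul(Add(1780, Function('F')(-141)), Pow(Add(Pow(Add(Add(-6824, Mul(-1, 16912)), -21592), -1), Function('G')(107)), -1)) = Mul(Add(1780, -122), Pow(Add(Pow(Add(Add(-6824, Mul(-1, 16912)), -21592), -1), Mul(Rational(-3, 14), Pow(107, -1))), -1)) = Mul(1658, Pow(Add(Pow(Add(Add(-6824, -16912), -21592), -1), Mul(Rational(-3, 14), Rational(1, 107))), -1)) = Mul(1658, Pow(Add(Pow(Add(-23736, -21592), -1), Rational(-3, 1498)), -1)) = Mul(1658, Pow(Add(Pow(-45328, -1), Rational(-3, 1498)), -1)) = Mul(1658, Pow(Add(Rational(-1, 45328), Rational(-3, 1498)), -1)) = Mul(1658, Pow(Rational(-68741, 33950672), -1)) = Mul(1658, Rational(-33950672, 68741)) = Rational(-56290214176, 68741)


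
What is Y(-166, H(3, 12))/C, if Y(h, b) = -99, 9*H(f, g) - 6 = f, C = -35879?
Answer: 99/35879 ≈ 0.0027593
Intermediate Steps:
H(f, g) = ⅔ + f/9
Y(-166, H(3, 12))/C = -99/(-35879) = -99*(-1/35879) = 99/35879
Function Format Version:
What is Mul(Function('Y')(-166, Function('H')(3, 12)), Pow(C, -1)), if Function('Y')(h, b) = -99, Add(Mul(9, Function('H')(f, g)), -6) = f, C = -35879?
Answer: Rational(99, 35879) ≈ 0.0027593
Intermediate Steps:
Function('H')(f, g) = Add(Rational(2, 3), Mul(Rational(1, 9), f))
Mul(Function('Y')(-166, Function('H')(3, 12)), Pow(C, -1)) = Mul(-99, Pow(-35879, -1)) = Mul(-99, Rational(-1, 35879)) = Rational(99, 35879)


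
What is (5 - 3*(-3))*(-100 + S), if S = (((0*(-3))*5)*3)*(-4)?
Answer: -1400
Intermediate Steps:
S = 0 (S = ((0*5)*3)*(-4) = (0*3)*(-4) = 0*(-4) = 0)
(5 - 3*(-3))*(-100 + S) = (5 - 3*(-3))*(-100 + 0) = (5 + 9)*(-100) = 14*(-100) = -1400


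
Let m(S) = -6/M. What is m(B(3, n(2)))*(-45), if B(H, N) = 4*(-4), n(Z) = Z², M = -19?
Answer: -270/19 ≈ -14.211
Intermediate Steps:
B(H, N) = -16
m(S) = 6/19 (m(S) = -6/(-19) = -6*(-1/19) = 6/19)
m(B(3, n(2)))*(-45) = (6/19)*(-45) = -270/19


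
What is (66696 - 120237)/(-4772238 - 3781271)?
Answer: 53541/8553509 ≈ 0.0062595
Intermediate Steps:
(66696 - 120237)/(-4772238 - 3781271) = -53541/(-8553509) = -53541*(-1/8553509) = 53541/8553509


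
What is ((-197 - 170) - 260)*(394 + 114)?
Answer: -318516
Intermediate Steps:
((-197 - 170) - 260)*(394 + 114) = (-367 - 260)*508 = -627*508 = -318516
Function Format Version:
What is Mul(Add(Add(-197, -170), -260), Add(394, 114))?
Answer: -318516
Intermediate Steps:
Mul(Add(Add(-197, -170), -260), Add(394, 114)) = Mul(Add(-367, -260), 508) = Mul(-627, 508) = -318516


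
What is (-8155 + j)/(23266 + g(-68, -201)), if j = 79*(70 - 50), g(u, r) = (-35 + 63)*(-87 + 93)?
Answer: -6575/23434 ≈ -0.28058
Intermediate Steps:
g(u, r) = 168 (g(u, r) = 28*6 = 168)
j = 1580 (j = 79*20 = 1580)
(-8155 + j)/(23266 + g(-68, -201)) = (-8155 + 1580)/(23266 + 168) = -6575/23434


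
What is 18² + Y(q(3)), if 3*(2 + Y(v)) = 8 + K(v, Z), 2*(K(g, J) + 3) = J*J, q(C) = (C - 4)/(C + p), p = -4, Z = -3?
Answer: 1951/6 ≈ 325.17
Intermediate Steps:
q(C) = 1 (q(C) = (C - 4)/(C - 4) = (-4 + C)/(-4 + C) = 1)
K(g, J) = -3 + J²/2 (K(g, J) = -3 + (J*J)/2 = -3 + J²/2)
Y(v) = 7/6 (Y(v) = -2 + (8 + (-3 + (½)*(-3)²))/3 = -2 + (8 + (-3 + (½)*9))/3 = -2 + (8 + (-3 + 9/2))/3 = -2 + (8 + 3/2)/3 = -2 + (⅓)*(19/2) = -2 + 19/6 = 7/6)
18² + Y(q(3)) = 18² + 7/6 = 324 + 7/6 = 1951/6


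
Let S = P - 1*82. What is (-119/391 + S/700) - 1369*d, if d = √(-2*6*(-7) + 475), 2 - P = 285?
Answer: -2659/3220 - 1369*√559 ≈ -32368.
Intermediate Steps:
P = -283 (P = 2 - 1*285 = 2 - 285 = -283)
S = -365 (S = -283 - 1*82 = -283 - 82 = -365)
d = √559 (d = √(-12*(-7) + 475) = √(84 + 475) = √559 ≈ 23.643)
(-119/391 + S/700) - 1369*d = (-119/391 - 365/700) - 1369*√559 = (-119*1/391 - 365*1/700) - 1369*√559 = (-7/23 - 73/140) - 1369*√559 = -2659/3220 - 1369*√559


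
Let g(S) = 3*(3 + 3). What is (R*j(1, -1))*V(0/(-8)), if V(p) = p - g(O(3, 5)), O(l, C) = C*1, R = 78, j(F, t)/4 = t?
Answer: 5616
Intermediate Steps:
j(F, t) = 4*t
O(l, C) = C
g(S) = 18 (g(S) = 3*6 = 18)
V(p) = -18 + p (V(p) = p - 1*18 = p - 18 = -18 + p)
(R*j(1, -1))*V(0/(-8)) = (78*(4*(-1)))*(-18 + 0/(-8)) = (78*(-4))*(-18 + 0*(-⅛)) = -312*(-18 + 0) = -312*(-18) = 5616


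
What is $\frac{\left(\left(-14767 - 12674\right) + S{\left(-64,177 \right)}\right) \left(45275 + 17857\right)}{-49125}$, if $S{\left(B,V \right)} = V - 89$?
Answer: $\frac{575616532}{16375} \approx 35152.0$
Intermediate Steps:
$S{\left(B,V \right)} = -89 + V$
$\frac{\left(\left(-14767 - 12674\right) + S{\left(-64,177 \right)}\right) \left(45275 + 17857\right)}{-49125} = \frac{\left(\left(-14767 - 12674\right) + \left(-89 + 177\right)\right) \left(45275 + 17857\right)}{-49125} = \left(-27441 + 88\right) 63132 \left(- \frac{1}{49125}\right) = \left(-27353\right) 63132 \left(- \frac{1}{49125}\right) = \left(-1726849596\right) \left(- \frac{1}{49125}\right) = \frac{575616532}{16375}$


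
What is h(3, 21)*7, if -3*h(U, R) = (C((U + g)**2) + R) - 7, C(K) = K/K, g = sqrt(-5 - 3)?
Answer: -35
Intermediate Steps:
g = 2*I*sqrt(2) (g = sqrt(-8) = 2*I*sqrt(2) ≈ 2.8284*I)
C(K) = 1
h(U, R) = 2 - R/3 (h(U, R) = -((1 + R) - 7)/3 = -(-6 + R)/3 = 2 - R/3)
h(3, 21)*7 = (2 - 1/3*21)*7 = (2 - 7)*7 = -5*7 = -35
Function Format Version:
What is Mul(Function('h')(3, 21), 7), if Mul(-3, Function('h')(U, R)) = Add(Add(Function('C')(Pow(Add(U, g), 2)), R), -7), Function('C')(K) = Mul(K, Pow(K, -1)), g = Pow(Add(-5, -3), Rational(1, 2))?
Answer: -35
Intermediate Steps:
g = Mul(2, I, Pow(2, Rational(1, 2))) (g = Pow(-8, Rational(1, 2)) = Mul(2, I, Pow(2, Rational(1, 2))) ≈ Mul(2.8284, I))
Function('C')(K) = 1
Function('h')(U, R) = Add(2, Mul(Rational(-1, 3), R)) (Function('h')(U, R) = Mul(Rational(-1, 3), Add(Add(1, R), -7)) = Mul(Rational(-1, 3), Add(-6, R)) = Add(2, Mul(Rational(-1, 3), R)))
Mul(Function('h')(3, 21), 7) = Mul(Add(2, Mul(Rational(-1, 3), 21)), 7) = Mul(Add(2, -7), 7) = Mul(-5, 7) = -35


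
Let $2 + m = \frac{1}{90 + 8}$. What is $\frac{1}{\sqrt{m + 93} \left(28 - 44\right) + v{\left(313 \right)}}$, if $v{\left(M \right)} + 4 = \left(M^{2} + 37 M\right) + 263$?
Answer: $\frac{597849}{65649073993} + \frac{56 \sqrt{1982}}{196947221979} \approx 9.1194 \cdot 10^{-6}$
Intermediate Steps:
$m = - \frac{195}{98}$ ($m = -2 + \frac{1}{90 + 8} = -2 + \frac{1}{98} = - \frac{195}{98} \approx -1.9898$)
$v{\left(M \right)} = 259 + M^{2} + 37 M$ ($v{\left(M \right)} = -4 + \left(\left(M^{2} + 37 M\right) + 263\right) = -4 + \left(263 + M^{2} + 37 M\right) = 259 + M^{2} + 37 M$)
$\frac{1}{\sqrt{m + 93} \left(28 - 44\right) + v{\left(313 \right)}} = \frac{1}{\sqrt{- \frac{195}{98} + 93} \left(28 - 44\right) + \left(259 + 313^{2} + 37 \cdot 313\right)} = \frac{1}{\sqrt{\frac{8919}{98}} \left(28 - 44\right) + \left(259 + 97969 + 11581\right)} = \frac{1}{\frac{3 \sqrt{1982}}{14} \left(-16\right) + 109809} = \frac{1}{- \frac{24 \sqrt{1982}}{7} + 109809} = \frac{1}{109809 - \frac{24 \sqrt{1982}}{7}}$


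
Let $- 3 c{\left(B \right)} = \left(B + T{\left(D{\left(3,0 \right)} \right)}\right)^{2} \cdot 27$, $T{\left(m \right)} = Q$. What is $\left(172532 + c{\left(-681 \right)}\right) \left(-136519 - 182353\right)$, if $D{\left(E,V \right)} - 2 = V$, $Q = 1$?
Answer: $1272002091296$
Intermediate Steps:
$D{\left(E,V \right)} = 2 + V$
$T{\left(m \right)} = 1$
$c{\left(B \right)} = - 9 \left(1 + B\right)^{2}$ ($c{\left(B \right)} = - \frac{\left(B + 1\right)^{2} \cdot 27}{3} = - \frac{\left(1 + B\right)^{2} \cdot 27}{3} = - \frac{27 \left(1 + B\right)^{2}}{3} = - 9 \left(1 + B\right)^{2}$)
$\left(172532 + c{\left(-681 \right)}\right) \left(-136519 - 182353\right) = \left(172532 - 9 \left(1 - 681\right)^{2}\right) \left(-136519 - 182353\right) = \left(172532 - 9 \left(-680\right)^{2}\right) \left(-318872\right) = \left(172532 - 4161600\right) \left(-318872\right) = \left(-3989068\right) \left(-318872\right) = 1272002091296$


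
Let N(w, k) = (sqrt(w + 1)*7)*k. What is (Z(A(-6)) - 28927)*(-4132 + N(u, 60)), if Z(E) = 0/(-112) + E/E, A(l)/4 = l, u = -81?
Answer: 119522232 - 48595680*I*sqrt(5) ≈ 1.1952e+8 - 1.0866e+8*I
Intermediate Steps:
A(l) = 4*l
Z(E) = 1 (Z(E) = 0*(-1/112) + 1 = 0 + 1 = 1)
N(w, k) = 7*k*sqrt(1 + w) (N(w, k) = (sqrt(1 + w)*7)*k = (7*sqrt(1 + w))*k = 7*k*sqrt(1 + w))
(Z(A(-6)) - 28927)*(-4132 + N(u, 60)) = (1 - 28927)*(-4132 + 7*60*sqrt(1 - 81)) = -28926*(-4132 + 7*60*sqrt(-80)) = -28926*(-4132 + 7*60*(4*I*sqrt(5))) = -28926*(-4132 + 1680*I*sqrt(5)) = 119522232 - 48595680*I*sqrt(5)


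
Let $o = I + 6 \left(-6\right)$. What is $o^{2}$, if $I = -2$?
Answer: $1444$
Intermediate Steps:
$o = -38$ ($o = -2 + 6 \left(-6\right) = -2 - 36 = -38$)
$o^{2} = \left(-38\right)^{2} = 1444$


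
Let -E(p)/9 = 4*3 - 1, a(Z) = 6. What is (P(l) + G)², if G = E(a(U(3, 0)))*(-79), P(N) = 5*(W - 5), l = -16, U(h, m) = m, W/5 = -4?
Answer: 59228416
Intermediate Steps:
W = -20 (W = 5*(-4) = -20)
P(N) = -125 (P(N) = 5*(-20 - 5) = 5*(-25) = -125)
E(p) = -99 (E(p) = -9*(4*3 - 1) = -9*(12 - 1) = -9*11 = -99)
G = 7821 (G = -99*(-79) = 7821)
(P(l) + G)² = (-125 + 7821)² = 7696² = 59228416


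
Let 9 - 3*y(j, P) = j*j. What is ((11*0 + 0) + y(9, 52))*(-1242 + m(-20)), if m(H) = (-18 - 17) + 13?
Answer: 30336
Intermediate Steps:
y(j, P) = 3 - j**2/3 (y(j, P) = 3 - j*j/3 = 3 - j**2/3)
m(H) = -22 (m(H) = -35 + 13 = -22)
((11*0 + 0) + y(9, 52))*(-1242 + m(-20)) = ((11*0 + 0) + (3 - 1/3*9**2))*(-1242 - 22) = ((0 + 0) + (3 - 1/3*81))*(-1264) = (0 + (3 - 27))*(-1264) = (0 - 24)*(-1264) = -24*(-1264) = 30336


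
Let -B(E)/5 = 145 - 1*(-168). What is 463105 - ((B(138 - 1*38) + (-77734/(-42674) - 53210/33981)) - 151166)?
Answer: 446513305728335/725052597 ≈ 6.1584e+5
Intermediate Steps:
B(E) = -1565 (B(E) = -5*(145 - 1*(-168)) = -5*(145 + 168) = -5*313 = -1565)
463105 - ((B(138 - 1*38) + (-77734/(-42674) - 53210/33981)) - 151166) = 463105 - ((-1565 + (-77734/(-42674) - 53210/33981)) - 151166) = 463105 - ((-1565 + (-77734*(-1/42674) - 53210*1/33981)) - 151166) = 463105 - ((-1565 + (38867/21337 - 53210/33981)) - 151166) = 463105 - ((-1565 + 185397757/725052597) - 151166) = 463105 - (-1134521916548/725052597 - 151166) = 463105 - 1*(-110737822794650/725052597) = 463105 + 110737822794650/725052597 = 446513305728335/725052597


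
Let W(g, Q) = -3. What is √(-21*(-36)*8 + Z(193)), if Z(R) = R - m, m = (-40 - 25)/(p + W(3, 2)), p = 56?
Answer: √17534414/53 ≈ 79.008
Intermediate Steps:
m = -65/53 (m = (-40 - 25)/(56 - 3) = -65/53 ≈ -1.2264)
Z(R) = 65/53 + R (Z(R) = R - 1*(-65/53) = R + 65/53 = 65/53 + R)
√(-21*(-36)*8 + Z(193)) = √(-21*(-36)*8 + (65/53 + 193)) = √(756*8 + 10294/53) = √(6048 + 10294/53) = √(330838/53) = √17534414/53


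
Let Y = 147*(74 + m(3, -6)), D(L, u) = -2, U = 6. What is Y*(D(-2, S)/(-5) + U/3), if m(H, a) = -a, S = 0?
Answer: 28224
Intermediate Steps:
Y = 11760 (Y = 147*(74 - 1*(-6)) = 147*(74 + 6) = 147*80 = 11760)
Y*(D(-2, S)/(-5) + U/3) = 11760*(-2/(-5) + 6/3) = 11760*(-2*(-⅕) + 6*(⅓)) = 11760*(⅖ + 2) = 11760*(12/5) = 28224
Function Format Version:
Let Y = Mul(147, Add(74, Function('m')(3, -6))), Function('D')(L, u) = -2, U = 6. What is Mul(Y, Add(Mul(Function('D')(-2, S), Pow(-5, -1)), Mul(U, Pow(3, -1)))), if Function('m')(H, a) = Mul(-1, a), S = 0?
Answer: 28224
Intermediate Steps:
Y = 11760 (Y = Mul(147, Add(74, Mul(-1, -6))) = Mul(147, Add(74, 6)) = Mul(147, 80) = 11760)
Mul(Y, Add(Mul(Function('D')(-2, S), Pow(-5, -1)), Mul(U, Pow(3, -1)))) = Mul(11760, Add(Mul(-2, Pow(-5, -1)), Mul(6, Pow(3, -1)))) = Mul(11760, Add(Mul(-2, Rational(-1, 5)), Mul(6, Rational(1, 3)))) = Mul(11760, Add(Rational(2, 5), 2)) = Mul(11760, Rational(12, 5)) = 28224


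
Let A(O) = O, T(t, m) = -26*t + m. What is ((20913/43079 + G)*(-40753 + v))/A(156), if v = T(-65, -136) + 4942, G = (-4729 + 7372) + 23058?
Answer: -3160762905087/560027 ≈ -5.6439e+6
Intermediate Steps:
T(t, m) = m - 26*t
G = 25701 (G = 2643 + 23058 = 25701)
v = 6496 (v = (-136 - 26*(-65)) + 4942 = (-136 + 1690) + 4942 = 1554 + 4942 = 6496)
((20913/43079 + G)*(-40753 + v))/A(156) = ((20913/43079 + 25701)*(-40753 + 6496))/156 = ((20913*(1/43079) + 25701)*(-34257))*(1/156) = ((20913/43079 + 25701)*(-34257))*(1/156) = ((1107194292/43079)*(-34257))*(1/156) = -37929154861044/43079*1/156 = -3160762905087/560027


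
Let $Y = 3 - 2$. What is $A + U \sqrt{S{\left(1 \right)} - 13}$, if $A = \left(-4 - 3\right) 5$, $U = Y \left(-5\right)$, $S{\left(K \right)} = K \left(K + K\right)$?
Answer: $-35 - 5 i \sqrt{11} \approx -35.0 - 16.583 i$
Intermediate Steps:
$Y = 1$ ($Y = 3 - 2 = 1$)
$S{\left(K \right)} = 2 K^{2}$ ($S{\left(K \right)} = K 2 K = 2 K^{2}$)
$U = -5$ ($U = 1 \left(-5\right) = -5$)
$A = -35$ ($A = \left(-7\right) 5 = -35$)
$A + U \sqrt{S{\left(1 \right)} - 13} = -35 - 5 \sqrt{2 \cdot 1^{2} - 13} = -35 - 5 \sqrt{2 \cdot 1 - 13} = -35 - 5 \sqrt{2 - 13} = -35 - 5 \sqrt{-11} = -35 - 5 i \sqrt{11}$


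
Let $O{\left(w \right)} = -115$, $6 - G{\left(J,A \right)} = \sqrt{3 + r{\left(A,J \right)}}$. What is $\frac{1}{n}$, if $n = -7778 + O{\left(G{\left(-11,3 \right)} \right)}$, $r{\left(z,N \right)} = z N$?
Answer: $- \frac{1}{7893} \approx -0.00012669$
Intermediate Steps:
$r{\left(z,N \right)} = N z$
$G{\left(J,A \right)} = 6 - \sqrt{3 + A J}$ ($G{\left(J,A \right)} = 6 - \sqrt{3 + J A} = 6 - \sqrt{3 + A J}$)
$n = -7893$ ($n = -7778 - 115 = -7893$)
$\frac{1}{n} = \frac{1}{-7893} = - \frac{1}{7893}$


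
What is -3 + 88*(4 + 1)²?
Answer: 2197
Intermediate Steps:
-3 + 88*(4 + 1)² = -3 + 88*5² = -3 + 88*25 = -3 + 2200 = 2197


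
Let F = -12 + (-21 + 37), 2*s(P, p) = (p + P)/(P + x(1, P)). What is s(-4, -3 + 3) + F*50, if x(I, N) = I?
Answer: 602/3 ≈ 200.67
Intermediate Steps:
s(P, p) = (P + p)/(2*(1 + P)) (s(P, p) = ((p + P)/(P + 1))/2 = ((P + p)/(1 + P))/2 = (P + p)/(2*(1 + P)))
F = 4 (F = -12 + 16 = 4)
s(-4, -3 + 3) + F*50 = (-4 + (-3 + 3))/(2*(1 - 4)) + 4*50 = (½)*(-4 + 0)/(-3) + 200 = (½)*(-⅓)*(-4) + 200 = ⅔ + 200 = 602/3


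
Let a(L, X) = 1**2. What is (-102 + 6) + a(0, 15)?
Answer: -95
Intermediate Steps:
a(L, X) = 1
(-102 + 6) + a(0, 15) = (-102 + 6) + 1 = -96 + 1 = -95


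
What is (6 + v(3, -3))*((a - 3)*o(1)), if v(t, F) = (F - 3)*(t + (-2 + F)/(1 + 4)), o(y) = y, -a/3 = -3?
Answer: -36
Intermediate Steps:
a = 9 (a = -3*(-3) = 9)
v(t, F) = (-3 + F)*(-2/5 + t + F/5) (v(t, F) = (-3 + F)*(t + (-2 + F)/5) = (-3 + F)*(t + (-2 + F)*(1/5)) = (-3 + F)*(t + (-2/5 + F/5)) = (-3 + F)*(-2/5 + t + F/5))
(6 + v(3, -3))*((a - 3)*o(1)) = (6 + (6/5 - 1*(-3) - 3*3 + (1/5)*(-3)**2 - 3*3))*((9 - 3)*1) = (6 + (6/5 + 3 - 9 + (1/5)*9 - 9))*(6*1) = (6 + (6/5 + 3 - 9 + 9/5 - 9))*6 = (6 - 12)*6 = -6*6 = -36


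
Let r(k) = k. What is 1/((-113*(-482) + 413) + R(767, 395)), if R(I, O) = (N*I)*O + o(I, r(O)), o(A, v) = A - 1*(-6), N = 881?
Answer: 1/266967817 ≈ 3.7458e-9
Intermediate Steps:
o(A, v) = 6 + A (o(A, v) = A + 6 = 6 + A)
R(I, O) = 6 + I + 881*I*O (R(I, O) = (881*I)*O + (6 + I) = 881*I*O + (6 + I) = 6 + I + 881*I*O)
1/((-113*(-482) + 413) + R(767, 395)) = 1/((-113*(-482) + 413) + (6 + 767 + 881*767*395)) = 1/((54466 + 413) + (6 + 767 + 266912165)) = 1/(54879 + 266912938) = 1/266967817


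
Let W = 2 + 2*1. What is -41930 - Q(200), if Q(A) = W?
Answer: -41934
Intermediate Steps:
W = 4 (W = 2 + 2 = 4)
Q(A) = 4
-41930 - Q(200) = -41930 - 1*4 = -41930 - 4 = -41934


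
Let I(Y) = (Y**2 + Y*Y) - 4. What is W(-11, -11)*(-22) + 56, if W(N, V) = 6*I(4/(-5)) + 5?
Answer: 7626/25 ≈ 305.04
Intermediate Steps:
I(Y) = -4 + 2*Y**2 (I(Y) = (Y**2 + Y**2) - 4 = 2*Y**2 - 4 = -4 + 2*Y**2)
W(N, V) = -283/25 (W(N, V) = 6*(-4 + 2*(4/(-5))**2) + 5 = 6*(-4 + 2*(4*(-1/5))**2) + 5 = 6*(-4 + 2*(-4/5)**2) + 5 = 6*(-4 + 2*(16/25)) + 5 = 6*(-4 + 32/25) + 5 = 6*(-68/25) + 5 = -408/25 + 5 = -283/25)
W(-11, -11)*(-22) + 56 = -283/25*(-22) + 56 = 6226/25 + 56 = 7626/25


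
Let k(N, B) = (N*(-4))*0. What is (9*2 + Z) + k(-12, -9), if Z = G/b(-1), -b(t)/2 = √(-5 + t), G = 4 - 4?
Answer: 18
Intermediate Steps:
G = 0
b(t) = -2*√(-5 + t)
k(N, B) = 0 (k(N, B) = -4*N*0 = 0)
Z = 0 (Z = 0/((-2*√(-5 - 1))) = 0/((-2*I*√6)) = 0*(I*√6/12) = 0)
(9*2 + Z) + k(-12, -9) = (9*2 + 0) + 0 = (18 + 0) + 0 = 18 + 0 = 18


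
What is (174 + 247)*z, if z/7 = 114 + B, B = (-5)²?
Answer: 409633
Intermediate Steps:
B = 25
z = 973 (z = 7*(114 + 25) = 7*139 = 973)
(174 + 247)*z = (174 + 247)*973 = 421*973 = 409633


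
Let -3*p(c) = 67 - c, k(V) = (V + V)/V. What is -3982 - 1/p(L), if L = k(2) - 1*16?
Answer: -107513/27 ≈ -3982.0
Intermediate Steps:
k(V) = 2 (k(V) = (2*V)/V = 2)
L = -14 (L = 2 - 1*16 = 2 - 16 = -14)
p(c) = -67/3 + c/3 (p(c) = -(67 - c)/3 = -67/3 + c/3)
-3982 - 1/p(L) = -3982 - 1/(-67/3 + (⅓)*(-14)) = -3982 - 1/(-67/3 - 14/3) = -3982 - 1/(-27) = -3982 - 1*(-1/27) = -3982 + 1/27 = -107513/27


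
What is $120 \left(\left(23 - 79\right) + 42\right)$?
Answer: $-1680$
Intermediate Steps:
$120 \left(\left(23 - 79\right) + 42\right) = 120 \left(-56 + 42\right) = 120 \left(-14\right) = -1680$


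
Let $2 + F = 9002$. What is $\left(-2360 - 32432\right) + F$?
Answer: $-25792$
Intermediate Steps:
$F = 9000$ ($F = -2 + 9002 = 9000$)
$\left(-2360 - 32432\right) + F = \left(-2360 - 32432\right) + 9000 = -34792 + 9000 = -25792$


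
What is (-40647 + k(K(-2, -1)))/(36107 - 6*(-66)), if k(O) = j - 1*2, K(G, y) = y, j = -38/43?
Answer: -1747945/1569629 ≈ -1.1136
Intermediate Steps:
j = -38/43 (j = -38*1/43 = -38/43 ≈ -0.88372)
k(O) = -124/43 (k(O) = -38/43 - 1*2 = -38/43 - 2 = -124/43)
(-40647 + k(K(-2, -1)))/(36107 - 6*(-66)) = (-40647 - 124/43)/(36107 - 6*(-66)) = -1747945/(43*(36107 + 396)) = -1747945/43/36503 = -1747945/43*1/36503 = -1747945/1569629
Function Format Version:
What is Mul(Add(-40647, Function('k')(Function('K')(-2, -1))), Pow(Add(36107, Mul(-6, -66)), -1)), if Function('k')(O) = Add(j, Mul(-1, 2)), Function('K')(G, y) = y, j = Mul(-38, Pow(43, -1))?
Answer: Rational(-1747945, 1569629) ≈ -1.1136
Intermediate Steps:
j = Rational(-38, 43) (j = Mul(-38, Rational(1, 43)) = Rational(-38, 43) ≈ -0.88372)
Function('k')(O) = Rational(-124, 43) (Function('k')(O) = Add(Rational(-38, 43), Mul(-1, 2)) = Add(Rational(-38, 43), -2) = Rational(-124, 43))
Mul(Add(-40647, Function('k')(Function('K')(-2, -1))), Pow(Add(36107, Mul(-6, -66)), -1)) = Mul(Add(-40647, Rational(-124, 43)), Pow(Add(36107, Mul(-6, -66)), -1)) = Mul(Rational(-1747945, 43), Pow(Add(36107, 396), -1)) = Mul(Rational(-1747945, 43), Pow(36503, -1)) = Mul(Rational(-1747945, 43), Rational(1, 36503)) = Rational(-1747945, 1569629)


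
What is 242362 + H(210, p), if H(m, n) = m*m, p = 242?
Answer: 286462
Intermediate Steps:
H(m, n) = m²
242362 + H(210, p) = 242362 + 210² = 242362 + 44100 = 286462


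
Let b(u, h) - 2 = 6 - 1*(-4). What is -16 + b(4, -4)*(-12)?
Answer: -160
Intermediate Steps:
b(u, h) = 12 (b(u, h) = 2 + (6 - 1*(-4)) = 2 + (6 + 4) = 2 + 10 = 12)
-16 + b(4, -4)*(-12) = -16 + 12*(-12) = -16 - 144 = -160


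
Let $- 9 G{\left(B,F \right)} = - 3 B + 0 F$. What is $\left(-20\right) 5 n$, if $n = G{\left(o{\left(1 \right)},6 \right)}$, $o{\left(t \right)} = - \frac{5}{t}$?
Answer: $\frac{500}{3} \approx 166.67$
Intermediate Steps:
$G{\left(B,F \right)} = \frac{B}{3}$ ($G{\left(B,F \right)} = - \frac{- 3 B + 0 F}{9} = - \frac{- 3 B + 0}{9} = - \frac{\left(-3\right) B}{9} = \frac{B}{3}$)
$n = - \frac{5}{3}$ ($n = \frac{\left(-5\right) 1^{-1}}{3} = \frac{\left(-5\right) 1}{3} = \frac{1}{3} \left(-5\right) = - \frac{5}{3} \approx -1.6667$)
$\left(-20\right) 5 n = \left(-20\right) 5 \left(- \frac{5}{3}\right) = \left(-100\right) \left(- \frac{5}{3}\right) = \frac{500}{3}$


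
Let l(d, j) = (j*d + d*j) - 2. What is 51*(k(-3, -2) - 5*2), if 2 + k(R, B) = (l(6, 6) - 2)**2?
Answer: 235212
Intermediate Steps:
l(d, j) = -2 + 2*d*j (l(d, j) = (d*j + d*j) - 2 = 2*d*j - 2 = -2 + 2*d*j)
k(R, B) = 4622 (k(R, B) = -2 + ((-2 + 2*6*6) - 2)**2 = -2 + ((-2 + 72) - 2)**2 = -2 + (70 - 2)**2 = -2 + 68**2 = -2 + 4624 = 4622)
51*(k(-3, -2) - 5*2) = 51*(4622 - 5*2) = 51*(4622 - 10) = 51*4612 = 235212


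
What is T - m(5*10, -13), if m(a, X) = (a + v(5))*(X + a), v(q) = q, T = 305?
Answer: -1730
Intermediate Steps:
m(a, X) = (5 + a)*(X + a) (m(a, X) = (a + 5)*(X + a) = (5 + a)*(X + a))
T - m(5*10, -13) = 305 - ((5*10)**2 + 5*(-13) + 5*(5*10) - 65*10) = 305 - (50**2 - 65 + 5*50 - 13*50) = 305 - (2500 - 65 + 250 - 650) = 305 - 1*2035 = 305 - 2035 = -1730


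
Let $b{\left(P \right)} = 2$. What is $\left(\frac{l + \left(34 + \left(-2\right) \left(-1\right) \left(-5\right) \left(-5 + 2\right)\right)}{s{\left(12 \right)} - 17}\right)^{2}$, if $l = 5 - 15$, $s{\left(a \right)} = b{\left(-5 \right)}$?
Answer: $\frac{324}{25} \approx 12.96$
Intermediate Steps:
$s{\left(a \right)} = 2$
$l = -10$ ($l = 5 - 15 = -10$)
$\left(\frac{l + \left(34 + \left(-2\right) \left(-1\right) \left(-5\right) \left(-5 + 2\right)\right)}{s{\left(12 \right)} - 17}\right)^{2} = \left(\frac{-10 + \left(34 + \left(-2\right) \left(-1\right) \left(-5\right) \left(-5 + 2\right)\right)}{2 - 17}\right)^{2} = \left(\frac{-10 + \left(34 + 2 \left(-5\right) \left(-3\right)\right)}{-15}\right)^{2} = \left(\left(-10 + \left(34 - -30\right)\right) \left(- \frac{1}{15}\right)\right)^{2} = \left(\left(-10 + \left(34 + 30\right)\right) \left(- \frac{1}{15}\right)\right)^{2} = \left(\left(-10 + 64\right) \left(- \frac{1}{15}\right)\right)^{2} = \left(54 \left(- \frac{1}{15}\right)\right)^{2} = \left(- \frac{18}{5}\right)^{2} = \frac{324}{25}$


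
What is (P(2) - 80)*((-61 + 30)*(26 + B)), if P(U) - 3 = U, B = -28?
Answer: -4650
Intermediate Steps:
P(U) = 3 + U
(P(2) - 80)*((-61 + 30)*(26 + B)) = ((3 + 2) - 80)*((-61 + 30)*(26 - 28)) = (5 - 80)*(-31*(-2)) = -75*62 = -4650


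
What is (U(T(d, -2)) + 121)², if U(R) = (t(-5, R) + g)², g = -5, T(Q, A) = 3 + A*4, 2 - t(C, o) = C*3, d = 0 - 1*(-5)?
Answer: 70225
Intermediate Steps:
d = 5 (d = 0 + 5 = 5)
t(C, o) = 2 - 3*C (t(C, o) = 2 - C*3 = 2 - 3*C)
T(Q, A) = 3 + 4*A
U(R) = 144 (U(R) = ((2 - 3*(-5)) - 5)² = ((2 + 15) - 5)² = (17 - 5)² = 12² = 144)
(U(T(d, -2)) + 121)² = (144 + 121)² = 265² = 70225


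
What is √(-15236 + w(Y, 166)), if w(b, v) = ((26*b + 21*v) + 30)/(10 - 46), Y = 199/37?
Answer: I*√755895866/222 ≈ 123.84*I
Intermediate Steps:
Y = 199/37 (Y = 199*(1/37) = 199/37 ≈ 5.3784)
w(b, v) = -⅚ - 13*b/18 - 7*v/12 (w(b, v) = ((21*v + 26*b) + 30)/(-36) = (30 + 21*v + 26*b)*(-1/36) = -⅚ - 13*b/18 - 7*v/12)
√(-15236 + w(Y, 166)) = √(-15236 + (-⅚ - 13/18*199/37 - 7/12*166)) = √(-15236 + (-⅚ - 2587/666 - 581/6)) = √(-15236 - 67633/666) = √(-10214809/666) = I*√755895866/222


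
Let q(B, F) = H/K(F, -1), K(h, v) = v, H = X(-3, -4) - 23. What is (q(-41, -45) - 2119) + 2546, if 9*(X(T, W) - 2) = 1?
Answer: 4031/9 ≈ 447.89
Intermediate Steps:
X(T, W) = 19/9 (X(T, W) = 2 + (⅑)*1 = 2 + ⅑ = 19/9)
H = -188/9 (H = 19/9 - 23 = -188/9 ≈ -20.889)
q(B, F) = 188/9 (q(B, F) = -188/9/(-1) = -188/9*(-1) = 188/9)
(q(-41, -45) - 2119) + 2546 = (188/9 - 2119) + 2546 = -18883/9 + 2546 = 4031/9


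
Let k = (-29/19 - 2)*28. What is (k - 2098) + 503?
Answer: -32181/19 ≈ -1693.7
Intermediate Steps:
k = -1876/19 (k = (-29*1/19 - 2)*28 = (-29/19 - 2)*28 = -67/19*28 = -1876/19 ≈ -98.737)
(k - 2098) + 503 = (-1876/19 - 2098) + 503 = -41738/19 + 503 = -32181/19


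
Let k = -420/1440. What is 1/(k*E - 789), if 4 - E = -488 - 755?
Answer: -24/27665 ≈ -0.00086752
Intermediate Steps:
k = -7/24 (k = -420*1/1440 = -7/24 ≈ -0.29167)
E = 1247 (E = 4 - (-488 - 755) = 4 - 1*(-1243) = 4 + 1243 = 1247)
1/(k*E - 789) = 1/(-7/24*1247 - 789) = 1/(-8729/24 - 789) = 1/(-27665/24) = -24/27665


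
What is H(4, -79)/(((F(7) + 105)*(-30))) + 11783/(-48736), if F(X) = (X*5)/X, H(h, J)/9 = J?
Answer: -352717/13402400 ≈ -0.026317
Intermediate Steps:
H(h, J) = 9*J
F(X) = 5 (F(X) = (5*X)/X = 5)
H(4, -79)/(((F(7) + 105)*(-30))) + 11783/(-48736) = (9*(-79))/(((5 + 105)*(-30))) + 11783/(-48736) = -711/(110*(-30)) + 11783*(-1/48736) = -711/(-3300) - 11783/48736 = -711*(-1/3300) - 11783/48736 = 237/1100 - 11783/48736 = -352717/13402400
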